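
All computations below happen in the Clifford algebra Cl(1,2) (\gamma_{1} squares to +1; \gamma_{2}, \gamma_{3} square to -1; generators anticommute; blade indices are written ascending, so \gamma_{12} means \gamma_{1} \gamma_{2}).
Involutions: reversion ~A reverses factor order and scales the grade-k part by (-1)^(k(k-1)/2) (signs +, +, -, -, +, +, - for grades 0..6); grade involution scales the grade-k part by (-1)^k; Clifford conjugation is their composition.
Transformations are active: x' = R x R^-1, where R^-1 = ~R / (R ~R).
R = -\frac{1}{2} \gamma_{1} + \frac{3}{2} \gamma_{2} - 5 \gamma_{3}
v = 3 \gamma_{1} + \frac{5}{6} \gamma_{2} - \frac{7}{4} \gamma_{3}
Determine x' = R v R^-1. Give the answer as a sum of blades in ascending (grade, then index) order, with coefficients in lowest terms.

~R = -\frac{1}{2} \gamma_{1} + \frac{3}{2} \gamma_{2} - 5 \gamma_{3}, and R ~R = -27, so R^-1 = ~R / (-27).
R v = -\frac{23}{2} - \frac{59}{12} \gamma_{12} + \frac{127}{8} \gamma_{13} + \frac{37}{24} \gamma_{23}
Answer: -\frac{185}{54} \gamma_{1} + \frac{4}{9} \gamma_{2} - \frac{271}{108} \gamma_{3}


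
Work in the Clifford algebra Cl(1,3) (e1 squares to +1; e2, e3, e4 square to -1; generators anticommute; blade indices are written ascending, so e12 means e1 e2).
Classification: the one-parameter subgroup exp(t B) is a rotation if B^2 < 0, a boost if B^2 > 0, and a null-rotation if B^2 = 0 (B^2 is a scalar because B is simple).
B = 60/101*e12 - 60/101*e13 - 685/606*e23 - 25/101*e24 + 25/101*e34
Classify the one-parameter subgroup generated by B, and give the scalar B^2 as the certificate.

B^2 term by term: the squares give (60/101)^2*(e12)^2 + (-60/101)^2*(e13)^2 + (-685/606)^2*(e23)^2 + (-25/101)^2*(e24)^2 + (25/101)^2*(e34)^2 = 3600/10201*(+1) + 3600/10201*(+1) + 469225/367236*(-1) + 625/10201*(-1) + 625/10201*(-1) = -25/36 (each basis 2-blade squares to minus the product of its generators' squares); cross terms between blades sharing an index anticommute and cancel; the commuting (index-disjoint) pairs give grade-4 terms 2*c*c'*(blade product), which cancel blade by blade — e1234: 3000/10201 - 3000/10201 = 0 — confirming B is simple. So B^2 = -25/36.
Answer: rotation, certificate B^2 = -25/36. Certificate logic: -25/36 is a conjugation-invariant scalar, so its sign fixes rotation versus boost versus null-rotation outright.


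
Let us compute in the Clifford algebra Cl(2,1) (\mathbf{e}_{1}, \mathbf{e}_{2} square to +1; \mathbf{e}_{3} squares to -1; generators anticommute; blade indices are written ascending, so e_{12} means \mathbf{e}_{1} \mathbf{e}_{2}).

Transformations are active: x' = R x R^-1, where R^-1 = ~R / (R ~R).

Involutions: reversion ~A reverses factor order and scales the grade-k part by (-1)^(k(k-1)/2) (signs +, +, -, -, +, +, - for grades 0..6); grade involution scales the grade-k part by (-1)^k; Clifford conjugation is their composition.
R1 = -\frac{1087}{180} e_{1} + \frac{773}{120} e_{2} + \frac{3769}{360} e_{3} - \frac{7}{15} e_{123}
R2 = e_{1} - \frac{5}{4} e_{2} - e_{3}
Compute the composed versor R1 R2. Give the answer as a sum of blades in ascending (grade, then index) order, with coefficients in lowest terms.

Distribute over the terms of R2 (each basis-blade product reordered to ascending indices, repeated generators contracted through their squares):
R1 (e_{1}) = -\frac{1087}{180} - \frac{773}{120} e_{12} - \frac{3769}{360} e_{13} - \frac{7}{15} e_{23}
R1 (-\frac{5}{4} e_{2}) = -\frac{773}{96} + \frac{1087}{144} e_{12} - \frac{7}{12} e_{13} + \frac{3769}{288} e_{23}
R1 (-e_{3}) = \frac{3769}{360} - \frac{7}{15} e_{12} + \frac{1087}{180} e_{13} - \frac{773}{120} e_{23}
Summing the partial products and collecting blades:
Answer: -\frac{1043}{288} + \frac{461}{720} e_{12} - \frac{361}{72} e_{13} + \frac{8897}{1440} e_{23}


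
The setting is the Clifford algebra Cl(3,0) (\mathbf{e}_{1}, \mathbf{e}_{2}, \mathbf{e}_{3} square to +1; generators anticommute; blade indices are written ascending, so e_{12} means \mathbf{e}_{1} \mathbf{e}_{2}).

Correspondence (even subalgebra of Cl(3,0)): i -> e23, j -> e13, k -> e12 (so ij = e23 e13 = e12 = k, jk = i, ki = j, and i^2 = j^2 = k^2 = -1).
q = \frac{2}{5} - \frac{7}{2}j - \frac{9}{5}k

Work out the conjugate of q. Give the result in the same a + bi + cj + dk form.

In blades: q = \frac{2}{5} - \frac{9}{5} e_{12} - \frac{7}{2} e_{13}.
Quaternion conjugation is reversion on the even subalgebra: the scalar is fixed and every grade-2 blade flips sign, giving \frac{2}{5} + \frac{9}{5} e_{12} + \frac{7}{2} e_{13}; translating back:
Answer: \frac{2}{5} + \frac{7}{2}j + \frac{9}{5}k


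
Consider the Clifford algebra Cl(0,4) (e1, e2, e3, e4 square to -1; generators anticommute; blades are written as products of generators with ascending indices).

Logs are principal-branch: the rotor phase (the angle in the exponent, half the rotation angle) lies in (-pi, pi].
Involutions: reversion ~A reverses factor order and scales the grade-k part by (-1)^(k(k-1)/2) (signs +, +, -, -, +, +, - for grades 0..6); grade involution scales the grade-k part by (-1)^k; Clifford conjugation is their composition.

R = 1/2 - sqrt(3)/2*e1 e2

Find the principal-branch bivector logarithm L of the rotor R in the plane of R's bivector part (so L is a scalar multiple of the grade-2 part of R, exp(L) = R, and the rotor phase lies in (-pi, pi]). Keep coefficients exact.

The scalar part of R is 1/2, which pins the rotor phase on the principal branch; dividing the bivector part by the sine of that phase recovers the unit plane, and L is the phase times that plane.
Concretely: cos(phase) = 1/2 gives phase = ±pi/3, and since phase/sin(phase) is even the sign is immaterial: L = (phase/sin(phase)) * <R>_2 = (2*sqrt(3)*pi/9) * <R>_2.
Answer: -pi/3*e1 e2


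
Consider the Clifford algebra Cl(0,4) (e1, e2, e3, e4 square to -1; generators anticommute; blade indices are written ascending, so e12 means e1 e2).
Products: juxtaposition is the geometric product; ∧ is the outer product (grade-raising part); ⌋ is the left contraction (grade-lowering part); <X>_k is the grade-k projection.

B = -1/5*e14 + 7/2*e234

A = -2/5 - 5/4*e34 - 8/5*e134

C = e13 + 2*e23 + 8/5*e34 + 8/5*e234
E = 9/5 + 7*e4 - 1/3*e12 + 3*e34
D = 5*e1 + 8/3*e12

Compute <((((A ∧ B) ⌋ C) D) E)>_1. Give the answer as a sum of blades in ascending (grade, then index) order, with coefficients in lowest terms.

step 1: 2/25*e14 - 7/5*e234
step 2: -56/25
step 3: -56/5*e1 - 448/75*e12
step 4: -448/225 - 504/25*e1 - 56/15*e2 - 1344/125*e12 - 392/5*e14 - 3136/75*e124 - 168/5*e134 - 448/25*e1234
step 5: -504/25*e1 - 56/15*e2
Answer: -504/25*e1 - 56/15*e2


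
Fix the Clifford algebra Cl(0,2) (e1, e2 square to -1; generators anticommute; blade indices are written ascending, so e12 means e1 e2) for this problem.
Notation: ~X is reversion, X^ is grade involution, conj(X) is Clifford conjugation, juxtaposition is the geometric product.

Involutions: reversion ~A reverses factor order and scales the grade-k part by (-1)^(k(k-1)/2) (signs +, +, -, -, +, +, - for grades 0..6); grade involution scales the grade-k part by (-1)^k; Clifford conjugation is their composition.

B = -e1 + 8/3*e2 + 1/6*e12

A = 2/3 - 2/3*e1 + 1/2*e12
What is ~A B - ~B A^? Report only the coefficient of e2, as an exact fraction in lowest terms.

first term: -7/12 + 2/3*e1 + 43/18*e2 - 5/3*e12
second term: 3/4 + 2/3*e1 + 13/6*e2 - 17/9*e12
Answer: 2/9


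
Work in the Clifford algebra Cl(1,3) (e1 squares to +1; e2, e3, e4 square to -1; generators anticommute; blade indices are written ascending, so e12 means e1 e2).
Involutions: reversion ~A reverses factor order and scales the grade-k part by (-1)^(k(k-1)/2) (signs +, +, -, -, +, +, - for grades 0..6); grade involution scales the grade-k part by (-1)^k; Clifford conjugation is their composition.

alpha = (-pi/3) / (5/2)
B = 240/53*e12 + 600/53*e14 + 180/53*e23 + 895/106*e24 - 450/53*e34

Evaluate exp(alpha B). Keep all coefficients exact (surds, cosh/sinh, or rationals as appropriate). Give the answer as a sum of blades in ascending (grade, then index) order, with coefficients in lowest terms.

B^2 term by term: the squares give (240/53)^2*(e12)^2 + (600/53)^2*(e14)^2 + (180/53)^2*(e23)^2 + (895/106)^2*(e24)^2 + (-450/53)^2*(e34)^2 = 57600/2809*(+1) + 360000/2809*(+1) + 32400/2809*(-1) + 801025/11236*(-1) + 202500/2809*(-1) = -25/4 (each basis 2-blade squares to minus the product of its generators' squares); cross terms between blades sharing an index anticommute and cancel; the commuting (index-disjoint) pairs give grade-4 terms 2*c*c'*(blade product), which cancel blade by blade — e1234: -216000/2809 + 216000/2809 = 0 — confirming B is simple. So B^2 = -25/4.
B^2 = -25/4 — the negative square puts this in the circular regime; l = 5/2, alpha*l = -pi/3, so exp(alpha B) = cos(-pi/3) + (sin(-pi/3)/(5/2))*B = 1/2 + (-sqrt(3)/5)*B.
Answer: 1/2 - 48*sqrt(3)/53*e12 - 120*sqrt(3)/53*e14 - 36*sqrt(3)/53*e23 - 179*sqrt(3)/106*e24 + 90*sqrt(3)/53*e34


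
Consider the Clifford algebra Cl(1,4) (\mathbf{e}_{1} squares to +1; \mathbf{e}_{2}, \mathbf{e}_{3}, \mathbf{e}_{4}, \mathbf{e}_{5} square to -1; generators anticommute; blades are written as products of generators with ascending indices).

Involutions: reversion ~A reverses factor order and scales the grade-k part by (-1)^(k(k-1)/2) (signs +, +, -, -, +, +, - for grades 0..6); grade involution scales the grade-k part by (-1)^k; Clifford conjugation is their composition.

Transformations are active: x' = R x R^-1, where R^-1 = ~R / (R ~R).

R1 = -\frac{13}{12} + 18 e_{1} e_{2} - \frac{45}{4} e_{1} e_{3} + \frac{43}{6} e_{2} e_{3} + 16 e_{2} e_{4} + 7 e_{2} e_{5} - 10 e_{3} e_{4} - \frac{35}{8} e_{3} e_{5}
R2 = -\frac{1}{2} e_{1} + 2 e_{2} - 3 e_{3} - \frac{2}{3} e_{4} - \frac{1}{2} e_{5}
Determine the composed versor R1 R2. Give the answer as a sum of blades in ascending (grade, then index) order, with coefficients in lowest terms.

Distribute over the terms of R2 (each basis-blade product reordered to ascending indices, repeated generators contracted through their squares):
R1 (-\frac{1}{2} e_{1}) = \frac{13}{24} e_{1} + 9 e_{2} - \frac{45}{8} e_{3} - \frac{43}{12} e_{1} e_{2} e_{3} - 8 e_{1} e_{2} e_{4} - \frac{7}{2} e_{1} e_{2} e_{5} + 5 e_{1} e_{3} e_{4} + \frac{35}{16} e_{1} e_{3} e_{5}
R1 (2 e_{2}) = -36 e_{1} - \frac{13}{6} e_{2} + \frac{43}{3} e_{3} + 32 e_{4} + 14 e_{5} + \frac{45}{2} e_{1} e_{2} e_{3} - 20 e_{2} e_{3} e_{4} - \frac{35}{4} e_{2} e_{3} e_{5}
R1 (-3 e_{3}) = -\frac{135}{4} e_{1} + \frac{43}{2} e_{2} + \frac{13}{4} e_{3} + 30 e_{4} + \frac{105}{8} e_{5} - 54 e_{1} e_{2} e_{3} + 48 e_{2} e_{3} e_{4} + 21 e_{2} e_{3} e_{5}
R1 (-\frac{2}{3} e_{4}) = \frac{32}{3} e_{2} - \frac{20}{3} e_{3} + \frac{13}{18} e_{4} - 12 e_{1} e_{2} e_{4} + \frac{15}{2} e_{1} e_{3} e_{4} - \frac{43}{9} e_{2} e_{3} e_{4} + \frac{14}{3} e_{2} e_{4} e_{5} - \frac{35}{12} e_{3} e_{4} e_{5}
R1 (-\frac{1}{2} e_{5}) = \frac{7}{2} e_{2} - \frac{35}{16} e_{3} + \frac{13}{24} e_{5} - 9 e_{1} e_{2} e_{5} + \frac{45}{8} e_{1} e_{3} e_{5} - \frac{43}{12} e_{2} e_{3} e_{5} - 8 e_{2} e_{4} e_{5} + 5 e_{3} e_{4} e_{5}
Summing the partial products and collecting blades:
Answer: -\frac{1661}{24} e_{1} + \frac{85}{2} e_{2} + \frac{149}{48} e_{3} + \frac{1129}{18} e_{4} + \frac{83}{3} e_{5} - \frac{421}{12} e_{1} e_{2} e_{3} - 20 e_{1} e_{2} e_{4} - \frac{25}{2} e_{1} e_{2} e_{5} + \frac{25}{2} e_{1} e_{3} e_{4} + \frac{125}{16} e_{1} e_{3} e_{5} + \frac{209}{9} e_{2} e_{3} e_{4} + \frac{26}{3} e_{2} e_{3} e_{5} - \frac{10}{3} e_{2} e_{4} e_{5} + \frac{25}{12} e_{3} e_{4} e_{5}


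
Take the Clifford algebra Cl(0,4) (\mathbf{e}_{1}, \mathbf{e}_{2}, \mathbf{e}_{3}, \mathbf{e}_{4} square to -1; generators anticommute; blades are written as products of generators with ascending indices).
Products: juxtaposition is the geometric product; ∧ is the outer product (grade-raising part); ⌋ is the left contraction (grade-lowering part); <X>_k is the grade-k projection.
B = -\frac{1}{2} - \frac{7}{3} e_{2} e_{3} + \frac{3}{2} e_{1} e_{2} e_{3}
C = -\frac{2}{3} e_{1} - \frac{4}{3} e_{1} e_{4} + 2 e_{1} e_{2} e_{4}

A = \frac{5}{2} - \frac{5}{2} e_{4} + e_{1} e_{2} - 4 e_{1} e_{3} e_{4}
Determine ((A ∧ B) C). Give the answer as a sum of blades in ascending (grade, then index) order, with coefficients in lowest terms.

step 1: -\frac{5}{4} + \frac{5}{4} e_{4} - \frac{1}{2} e_{1} e_{2} - \frac{35}{6} e_{2} e_{3} + \frac{15}{4} e_{1} e_{2} e_{3} + 2 e_{1} e_{3} e_{4} + \frac{35}{6} e_{2} e_{3} e_{4} + \frac{15}{4} e_{1} e_{2} e_{3} e_{4}
step 2: -\frac{5}{6} e_{1} + \frac{1}{3} e_{2} + \frac{29}{6} e_{3} + e_{4} - \frac{5}{2} e_{1} e_{2} - \frac{35}{3} e_{1} e_{3} + \frac{5}{2} e_{1} e_{4} + \frac{23}{2} e_{2} e_{3} + \frac{2}{3} e_{2} e_{4} - \frac{37}{6} e_{3} e_{4} - \frac{35}{9} e_{1} e_{2} e_{3} - \frac{5}{2} e_{1} e_{2} e_{4} - \frac{35}{3} e_{1} e_{3} e_{4} + \frac{5}{2} e_{2} e_{3} e_{4} + \frac{35}{3} e_{1} e_{2} e_{3} e_{4}
Answer: -\frac{5}{6} e_{1} + \frac{1}{3} e_{2} + \frac{29}{6} e_{3} + e_{4} - \frac{5}{2} e_{1} e_{2} - \frac{35}{3} e_{1} e_{3} + \frac{5}{2} e_{1} e_{4} + \frac{23}{2} e_{2} e_{3} + \frac{2}{3} e_{2} e_{4} - \frac{37}{6} e_{3} e_{4} - \frac{35}{9} e_{1} e_{2} e_{3} - \frac{5}{2} e_{1} e_{2} e_{4} - \frac{35}{3} e_{1} e_{3} e_{4} + \frac{5}{2} e_{2} e_{3} e_{4} + \frac{35}{3} e_{1} e_{2} e_{3} e_{4}


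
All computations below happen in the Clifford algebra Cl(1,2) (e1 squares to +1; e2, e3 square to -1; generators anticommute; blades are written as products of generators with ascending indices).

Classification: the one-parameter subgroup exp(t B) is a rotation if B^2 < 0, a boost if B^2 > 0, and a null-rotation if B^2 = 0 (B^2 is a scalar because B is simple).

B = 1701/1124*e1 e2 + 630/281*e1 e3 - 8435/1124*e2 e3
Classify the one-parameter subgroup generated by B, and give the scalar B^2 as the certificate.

B^2 term by term: the squares give (1701/1124)^2*(e1 e2)^2 + (630/281)^2*(e1 e3)^2 + (-8435/1124)^2*(e2 e3)^2 = 2893401/1263376*(+1) + 396900/78961*(+1) + 71149225/1263376*(-1) = -49 (each basis 2-blade squares to minus the product of its generators' squares); cross terms between blades sharing an index anticommute and cancel. So B^2 = -49.
Answer: rotation, certificate B^2 = -49. The invariant at work: B^2 = -49 is unchanged by conjugation, hence its sign classifies the subgroup whatever basis B is written in.


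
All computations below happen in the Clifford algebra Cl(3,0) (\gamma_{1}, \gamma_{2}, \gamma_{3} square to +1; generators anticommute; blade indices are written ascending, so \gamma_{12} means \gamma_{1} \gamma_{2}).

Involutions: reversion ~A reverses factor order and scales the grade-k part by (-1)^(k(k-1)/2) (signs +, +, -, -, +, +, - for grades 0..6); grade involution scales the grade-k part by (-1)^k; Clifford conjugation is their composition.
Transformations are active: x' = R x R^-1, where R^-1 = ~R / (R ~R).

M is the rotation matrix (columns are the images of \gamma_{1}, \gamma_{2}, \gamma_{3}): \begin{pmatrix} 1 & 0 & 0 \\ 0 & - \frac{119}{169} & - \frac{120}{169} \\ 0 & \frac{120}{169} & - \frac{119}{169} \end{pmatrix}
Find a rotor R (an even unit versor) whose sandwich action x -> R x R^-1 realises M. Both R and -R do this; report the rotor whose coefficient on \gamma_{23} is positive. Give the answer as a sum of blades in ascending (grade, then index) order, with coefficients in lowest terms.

Method: write R = a + b12*\gamma_{12} + b13*\gamma_{13} + b23*\gamma_{23} with a^2 + b12^2 + b13^2 + b23^2 = 1 (so R^-1 = ~R). Expanding the columns R e_j ~R gives tr M = 4a^2 - 1 and, from the antisymmetric part, M21 - M12 = -4a*b12, M13 - M31 = 4a*b13, M32 - M23 = -4a*b23.
Here tr M = -\frac{69}{169}, so a^2 = (1 + tr M)/4 = \frac{25}{169} and a = ±\frac{5}{13}. Taking a = \frac{5}{13}: M21 - M12 = 0, M13 - M31 = 0, M32 - M23 = \frac{240}{169}, giving b12 = 0, b13 = 0, b23 = -\frac{12}{13}, i.e. R = \frac{5}{13} - \frac{12}{13} \gamma_{23}.
Its \gamma_{23} coefficient is negative, so report the other preimage -R.
Answer: -\frac{5}{13} + \frac{12}{13} \gamma_{23}. Recall the cover is two-to-one: with M of trace -\frac{69}{169}, both preimages act alike, and the stated \gamma_{23} sign chooses the sheet.


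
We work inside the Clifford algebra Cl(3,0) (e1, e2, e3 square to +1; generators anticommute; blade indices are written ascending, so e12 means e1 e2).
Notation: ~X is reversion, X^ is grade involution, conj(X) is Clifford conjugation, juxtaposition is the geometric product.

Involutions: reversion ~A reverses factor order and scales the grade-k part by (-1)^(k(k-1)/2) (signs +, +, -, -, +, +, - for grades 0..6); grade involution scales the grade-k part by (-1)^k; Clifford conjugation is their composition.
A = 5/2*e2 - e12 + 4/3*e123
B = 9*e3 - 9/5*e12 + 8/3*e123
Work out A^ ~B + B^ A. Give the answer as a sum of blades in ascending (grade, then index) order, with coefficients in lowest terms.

first term: -79/45 + 9/2*e1 - 4/15*e3 - 12*e12 - 20/3*e13 - 45/2*e23 - 9*e123
second term: 79/45 - 9/2*e1 - 4/15*e3 - 12*e12 + 20/3*e13 + 45/2*e23 + 9*e123
Answer: -8/15*e3 - 24*e12


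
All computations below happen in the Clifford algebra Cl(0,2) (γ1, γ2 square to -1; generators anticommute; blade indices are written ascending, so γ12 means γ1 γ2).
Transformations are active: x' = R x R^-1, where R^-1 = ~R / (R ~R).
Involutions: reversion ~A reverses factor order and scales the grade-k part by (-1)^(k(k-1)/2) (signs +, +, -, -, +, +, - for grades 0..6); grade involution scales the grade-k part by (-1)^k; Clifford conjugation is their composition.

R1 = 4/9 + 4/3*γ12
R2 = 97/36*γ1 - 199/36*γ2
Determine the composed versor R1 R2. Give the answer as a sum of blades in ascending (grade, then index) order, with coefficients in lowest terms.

Distribute over the terms of R1 (each basis-blade product reordered to ascending indices, repeated generators contracted through their squares):
(4/9) R2 = 97/81*γ1 - 199/81*γ2
(4/3*γ12) R2 = 199/27*γ1 + 97/27*γ2
Summing the partial products and collecting blades:
Answer: 694/81*γ1 + 92/81*γ2


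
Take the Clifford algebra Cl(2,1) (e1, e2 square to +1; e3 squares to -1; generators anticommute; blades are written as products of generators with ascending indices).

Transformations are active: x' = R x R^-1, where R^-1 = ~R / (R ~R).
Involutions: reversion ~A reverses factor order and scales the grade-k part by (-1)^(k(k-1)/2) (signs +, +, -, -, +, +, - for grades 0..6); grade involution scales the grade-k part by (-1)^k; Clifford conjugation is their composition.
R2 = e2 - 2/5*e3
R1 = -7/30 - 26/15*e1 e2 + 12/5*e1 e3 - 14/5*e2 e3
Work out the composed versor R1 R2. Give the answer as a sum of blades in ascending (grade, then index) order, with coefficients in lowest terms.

Distribute over the terms of R2 (each basis-blade product reordered to ascending indices, repeated generators contracted through their squares):
R1 (e2) = -26/15*e1 - 7/30*e2 + 14/5*e3 - 12/5*e1 e2 e3
R1 (-2/5*e3) = 24/25*e1 - 28/25*e2 + 7/75*e3 + 52/75*e1 e2 e3
Summing the partial products and collecting blades:
Answer: -58/75*e1 - 203/150*e2 + 217/75*e3 - 128/75*e1 e2 e3


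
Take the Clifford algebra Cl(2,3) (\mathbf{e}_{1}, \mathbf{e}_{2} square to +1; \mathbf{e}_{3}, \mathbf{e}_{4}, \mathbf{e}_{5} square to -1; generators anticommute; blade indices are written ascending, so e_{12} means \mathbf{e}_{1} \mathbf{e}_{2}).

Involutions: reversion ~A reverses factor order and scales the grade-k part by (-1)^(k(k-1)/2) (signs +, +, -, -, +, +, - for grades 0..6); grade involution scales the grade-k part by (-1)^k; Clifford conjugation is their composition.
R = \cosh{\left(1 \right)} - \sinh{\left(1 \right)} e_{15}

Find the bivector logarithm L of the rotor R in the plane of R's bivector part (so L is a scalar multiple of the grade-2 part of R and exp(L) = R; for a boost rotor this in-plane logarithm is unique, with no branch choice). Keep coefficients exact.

The scalar part of R is \cosh{\left(1 \right)}, so cosh pins the rapidity up to sign — the sign comes from the bivector part; dividing that part by sinh of the rapidity yields the plane, and the in-plane L = rapidity * plane is unique because the two sign choices cancel.
Concretely: cosh(rapidity) = \cosh{\left(1 \right)} gives rapidity = ±1, and since rapidity/sinh(rapidity) is even the sign is immaterial: L = (rapidity/sinh(rapidity)) * <R>_2 = (\frac{1}{\sinh{\left(1 \right)}}) * <R>_2.
Answer: -e_{15}


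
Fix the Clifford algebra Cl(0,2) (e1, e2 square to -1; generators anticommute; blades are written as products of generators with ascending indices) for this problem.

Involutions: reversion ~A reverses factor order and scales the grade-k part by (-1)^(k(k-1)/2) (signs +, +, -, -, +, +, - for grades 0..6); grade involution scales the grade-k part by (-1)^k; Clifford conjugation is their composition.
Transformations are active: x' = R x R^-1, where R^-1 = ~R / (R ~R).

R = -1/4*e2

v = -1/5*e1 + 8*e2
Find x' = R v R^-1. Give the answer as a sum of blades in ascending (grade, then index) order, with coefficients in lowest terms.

~R = -1/4*e2, and R ~R = -1/16, so R^-1 = ~R / (-1/16).
R v = 2 - 1/20*e1 e2
Answer: 1/5*e1 + 8*e2


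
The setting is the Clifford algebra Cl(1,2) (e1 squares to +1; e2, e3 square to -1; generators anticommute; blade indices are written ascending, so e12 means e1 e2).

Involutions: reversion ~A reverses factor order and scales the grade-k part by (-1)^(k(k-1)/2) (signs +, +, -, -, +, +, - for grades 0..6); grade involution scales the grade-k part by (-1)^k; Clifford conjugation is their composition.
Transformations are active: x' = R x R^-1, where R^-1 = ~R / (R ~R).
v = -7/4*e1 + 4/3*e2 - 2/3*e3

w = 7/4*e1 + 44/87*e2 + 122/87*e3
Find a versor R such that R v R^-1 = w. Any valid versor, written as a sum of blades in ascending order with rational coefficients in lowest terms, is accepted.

Reasoning: v^2 = w^2 = 121/144 since conjugation preserves the quadratic form; R = v + w = 160/87*e2 + 64/87*e3 is then valid when invertible, keeping its own part and reversing (v - w)/2.
Answer: 160/87*e2 + 64/87*e3


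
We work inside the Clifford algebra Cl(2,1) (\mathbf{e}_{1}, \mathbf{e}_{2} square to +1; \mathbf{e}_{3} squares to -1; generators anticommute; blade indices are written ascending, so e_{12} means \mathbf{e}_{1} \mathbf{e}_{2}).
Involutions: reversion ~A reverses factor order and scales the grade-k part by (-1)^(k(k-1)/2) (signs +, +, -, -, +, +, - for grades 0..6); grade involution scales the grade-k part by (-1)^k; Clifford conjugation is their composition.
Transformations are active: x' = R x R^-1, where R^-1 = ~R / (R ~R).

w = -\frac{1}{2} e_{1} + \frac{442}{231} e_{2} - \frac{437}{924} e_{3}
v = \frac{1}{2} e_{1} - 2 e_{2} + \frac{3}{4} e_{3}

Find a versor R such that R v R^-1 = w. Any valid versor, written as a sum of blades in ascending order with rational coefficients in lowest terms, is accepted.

Sketch: the shared square \frac{59}{16} makes R = v + w = -\frac{20}{231} e_{2} + \frac{64}{231} e_{3} the natural versor; its sandwich fixes that direction, negates (v - w)/2, and sends v to w.
Answer: -\frac{20}{231} e_{2} + \frac{64}{231} e_{3}


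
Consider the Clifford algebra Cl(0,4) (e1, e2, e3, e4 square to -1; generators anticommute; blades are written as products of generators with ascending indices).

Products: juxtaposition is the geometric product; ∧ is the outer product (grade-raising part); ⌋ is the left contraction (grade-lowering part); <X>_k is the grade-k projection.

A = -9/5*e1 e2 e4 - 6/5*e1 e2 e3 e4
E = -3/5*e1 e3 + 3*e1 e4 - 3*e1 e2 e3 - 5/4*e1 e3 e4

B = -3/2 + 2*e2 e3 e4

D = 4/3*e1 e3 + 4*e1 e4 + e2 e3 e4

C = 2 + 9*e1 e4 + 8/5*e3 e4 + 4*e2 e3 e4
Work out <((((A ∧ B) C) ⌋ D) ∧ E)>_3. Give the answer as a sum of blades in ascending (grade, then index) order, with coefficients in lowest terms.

step 1: 27/10*e1 e2 e4 + 9/5*e1 e2 e3 e4
step 2: 36/5*e1 + 243/10*e2 - 72/25*e1 e2 + 54/5*e1 e3 - 81/5*e2 e3 + 108/25*e1 e2 e3 + 27/5*e1 e2 e4 + 18/5*e1 e2 e3 e4
step 3: -72/5 - 48/5*e3 - 63/5*e4 - 243/10*e3 e4
step 4: 216/25*e1 e3 - 216/5*e1 e4 + 216/5*e1 e2 e3 + 1359/25*e1 e3 e4 - 189/5*e1 e2 e3 e4
step 5: 216/5*e1 e2 e3 + 1359/25*e1 e3 e4
Answer: 216/5*e1 e2 e3 + 1359/25*e1 e3 e4


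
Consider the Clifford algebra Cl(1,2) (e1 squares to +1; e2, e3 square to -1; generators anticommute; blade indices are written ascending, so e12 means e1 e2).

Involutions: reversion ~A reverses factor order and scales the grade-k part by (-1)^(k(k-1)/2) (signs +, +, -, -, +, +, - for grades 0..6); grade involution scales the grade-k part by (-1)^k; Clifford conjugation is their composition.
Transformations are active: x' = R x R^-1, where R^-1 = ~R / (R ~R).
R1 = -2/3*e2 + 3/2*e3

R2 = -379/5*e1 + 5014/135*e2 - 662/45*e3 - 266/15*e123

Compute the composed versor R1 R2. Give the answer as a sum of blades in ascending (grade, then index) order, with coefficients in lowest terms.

Distribute over the terms of R1 (each basis-blade product reordered to ascending indices, repeated generators contracted through their squares):
(-2/3*e2) R2 = 10028/405 - 758/15*e12 + 532/45*e13 + 1324/135*e23
(3/2*e3) R2 = 331/15 + 133/5*e12 + 1137/10*e13 - 2507/45*e23
Summing the partial products and collecting blades:
Answer: 3793/81 - 359/15*e12 + 11297/90*e13 - 6197/135*e23


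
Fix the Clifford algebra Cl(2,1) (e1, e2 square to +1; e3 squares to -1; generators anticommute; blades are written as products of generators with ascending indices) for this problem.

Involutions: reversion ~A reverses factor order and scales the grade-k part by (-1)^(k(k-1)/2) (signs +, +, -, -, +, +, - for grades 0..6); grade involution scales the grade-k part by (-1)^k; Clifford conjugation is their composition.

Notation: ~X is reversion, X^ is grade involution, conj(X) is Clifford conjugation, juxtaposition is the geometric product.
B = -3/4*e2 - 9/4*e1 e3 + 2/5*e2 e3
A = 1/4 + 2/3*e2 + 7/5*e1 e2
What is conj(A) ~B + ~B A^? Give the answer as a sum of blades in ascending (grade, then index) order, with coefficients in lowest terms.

first term: 1/2 + 21/20*e1 - 3/16*e2 + 4/15*e3 + 449/400*e1 e3 + 61/20*e2 e3 + 3/2*e1 e2 e3
second term: 1/2 + 21/20*e1 - 3/16*e2 - 4/15*e3 + 449/400*e1 e3 + 61/20*e2 e3 + 3/2*e1 e2 e3
Answer: 1 + 21/10*e1 - 3/8*e2 + 449/200*e1 e3 + 61/10*e2 e3 + 3*e1 e2 e3


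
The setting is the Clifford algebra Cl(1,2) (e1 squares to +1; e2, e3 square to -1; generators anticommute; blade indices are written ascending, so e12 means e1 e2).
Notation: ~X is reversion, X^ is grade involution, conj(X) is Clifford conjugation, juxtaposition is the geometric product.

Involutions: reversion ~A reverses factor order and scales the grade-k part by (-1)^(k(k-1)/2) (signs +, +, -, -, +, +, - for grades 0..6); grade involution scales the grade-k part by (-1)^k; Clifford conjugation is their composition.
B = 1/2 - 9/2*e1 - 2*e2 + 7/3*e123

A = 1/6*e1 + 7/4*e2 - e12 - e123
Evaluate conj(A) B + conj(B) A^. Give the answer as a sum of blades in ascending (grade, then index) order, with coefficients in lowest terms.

first term: -5/12 + 23/12*e1 + 29/8*e2 + 7/3*e3 - 169/24*e12 - 25/12*e13 + 37/9*e23 - 1/2*e123
second term: 5/12 - 25/12*e1 - 43/8*e2 - 7/3*e3 - 193/24*e12 - 25/12*e13 + 37/9*e23 + 1/2*e123
Answer: -1/6*e1 - 7/4*e2 - 181/12*e12 - 25/6*e13 + 74/9*e23


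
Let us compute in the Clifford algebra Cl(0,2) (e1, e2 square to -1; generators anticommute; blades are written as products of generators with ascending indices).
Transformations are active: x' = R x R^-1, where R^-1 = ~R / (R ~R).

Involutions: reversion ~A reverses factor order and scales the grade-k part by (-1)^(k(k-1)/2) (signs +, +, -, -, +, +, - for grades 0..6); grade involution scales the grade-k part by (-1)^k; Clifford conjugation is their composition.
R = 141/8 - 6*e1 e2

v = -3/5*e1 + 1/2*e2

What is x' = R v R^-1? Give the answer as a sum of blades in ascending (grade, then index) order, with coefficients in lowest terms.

~R = 141/8 + 6*e1 e2, and R ~R = 22185/64, so R^-1 = ~R / (22185/64).
R v = -303/40*e1 + 993/80*e2
Answer: -2099/12325*e1 + 18789/24650*e2


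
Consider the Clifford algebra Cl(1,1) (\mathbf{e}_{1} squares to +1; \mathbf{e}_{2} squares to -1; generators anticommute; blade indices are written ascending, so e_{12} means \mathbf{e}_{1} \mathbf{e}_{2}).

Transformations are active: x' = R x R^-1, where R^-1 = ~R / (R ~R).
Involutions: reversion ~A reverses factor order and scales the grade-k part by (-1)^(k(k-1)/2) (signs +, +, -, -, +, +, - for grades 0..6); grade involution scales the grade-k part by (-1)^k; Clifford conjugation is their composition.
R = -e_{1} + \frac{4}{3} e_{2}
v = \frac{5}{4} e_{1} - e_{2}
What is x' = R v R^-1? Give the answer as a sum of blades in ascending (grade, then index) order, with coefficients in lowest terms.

~R = -e_{1} + \frac{4}{3} e_{2}, and R ~R = -\frac{7}{9}, so R^-1 = ~R / (-\frac{7}{9}).
R v = \frac{1}{12} - \frac{2}{3} e_{12}
Answer: -\frac{29}{28} e_{1} + \frac{5}{7} e_{2}


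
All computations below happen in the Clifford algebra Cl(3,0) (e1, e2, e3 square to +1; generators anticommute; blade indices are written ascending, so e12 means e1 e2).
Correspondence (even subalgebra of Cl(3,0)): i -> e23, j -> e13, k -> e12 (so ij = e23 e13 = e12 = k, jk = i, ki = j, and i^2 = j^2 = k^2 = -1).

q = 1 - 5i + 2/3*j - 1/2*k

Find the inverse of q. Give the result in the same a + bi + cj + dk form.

In blades: q = 1 - 1/2*e12 + 2/3*e13 - 5*e23.
With qbar = 1 + 1/2*e12 - 2/3*e13 + 5*e23 (scalar fixed, mapped units negated), q qbar = 961/36 (the sum of squared coefficients), so q^-1 = qbar / (961/36) = 36/961 + 18/961*e12 - 24/961*e13 + 180/961*e23; translating back:
Answer: 36/961 + 180/961*i - 24/961*j + 18/961*k


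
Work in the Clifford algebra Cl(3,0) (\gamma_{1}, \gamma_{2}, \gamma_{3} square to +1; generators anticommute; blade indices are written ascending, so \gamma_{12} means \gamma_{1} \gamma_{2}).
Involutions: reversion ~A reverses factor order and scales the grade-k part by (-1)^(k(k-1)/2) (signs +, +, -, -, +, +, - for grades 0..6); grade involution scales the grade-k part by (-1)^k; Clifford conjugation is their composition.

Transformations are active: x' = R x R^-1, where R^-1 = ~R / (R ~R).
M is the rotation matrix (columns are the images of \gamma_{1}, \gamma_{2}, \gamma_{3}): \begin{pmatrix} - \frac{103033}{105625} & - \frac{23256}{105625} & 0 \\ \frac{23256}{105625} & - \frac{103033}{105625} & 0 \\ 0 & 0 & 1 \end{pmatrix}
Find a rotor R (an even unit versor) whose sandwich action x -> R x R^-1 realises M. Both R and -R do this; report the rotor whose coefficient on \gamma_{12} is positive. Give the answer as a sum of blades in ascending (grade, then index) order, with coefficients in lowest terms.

Method: write R = a + b12*\gamma_{12} + b13*\gamma_{13} + b23*\gamma_{23} with a^2 + b12^2 + b13^2 + b23^2 = 1 (so R^-1 = ~R). Expanding the columns R e_j ~R gives tr M = 4a^2 - 1 and, from the antisymmetric part, M21 - M12 = -4a*b12, M13 - M31 = 4a*b13, M32 - M23 = -4a*b23.
Here tr M = -\frac{100441}{105625}, so a^2 = (1 + tr M)/4 = \frac{1296}{105625} and a = ±\frac{36}{325}. Taking a = \frac{36}{325}: M21 - M12 = \frac{46512}{105625}, M13 - M31 = 0, M32 - M23 = 0, giving b12 = -\frac{323}{325}, b13 = 0, b23 = 0, i.e. R = \frac{36}{325} - \frac{323}{325} \gamma_{12}.
Its \gamma_{12} coefficient is negative, so report the other preimage -R.
Answer: -\frac{36}{325} + \frac{323}{325} \gamma_{12}. Sheet selection: the two-to-one cover makes ±R indistinguishable at the matrix level (trace -\frac{100441}{105625}), so uniqueness comes from the required sign on \gamma_{12}.


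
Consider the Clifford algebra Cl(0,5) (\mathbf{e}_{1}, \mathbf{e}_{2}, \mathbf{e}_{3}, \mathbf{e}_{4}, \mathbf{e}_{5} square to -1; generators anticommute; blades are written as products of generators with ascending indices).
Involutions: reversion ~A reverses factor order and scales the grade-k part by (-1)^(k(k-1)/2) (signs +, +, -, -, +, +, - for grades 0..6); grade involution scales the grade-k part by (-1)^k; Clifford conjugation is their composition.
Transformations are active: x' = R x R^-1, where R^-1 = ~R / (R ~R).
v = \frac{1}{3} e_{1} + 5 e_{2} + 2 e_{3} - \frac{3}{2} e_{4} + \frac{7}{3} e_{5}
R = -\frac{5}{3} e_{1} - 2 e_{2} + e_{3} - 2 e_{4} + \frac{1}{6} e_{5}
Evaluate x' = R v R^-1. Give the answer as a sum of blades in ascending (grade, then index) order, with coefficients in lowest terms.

~R = -\frac{5}{3} e_{1} - 2 e_{2} + e_{3} - 2 e_{4} + \frac{1}{6} e_{5}, and R ~R = -\frac{425}{36}, so R^-1 = ~R / (-\frac{425}{36}).
R v = \frac{31}{6} - \frac{23}{3} e_{1} e_{2} - \frac{11}{3} e_{1} e_{3} + \frac{19}{6} e_{1} e_{4} - \frac{71}{18} e_{1} e_{5} - 9 e_{2} e_{3} + 13 e_{2} e_{4} - \frac{11}{2} e_{2} e_{5} + \frac{5}{2} e_{3} e_{4} + 2 e_{3} e_{5} - \frac{53}{12} e_{4} e_{5}
Answer: \frac{287}{255} e_{1} - \frac{1381}{425} e_{2} - \frac{1222}{425} e_{3} + \frac{2763}{850} e_{4} - \frac{3161}{1275} e_{5}


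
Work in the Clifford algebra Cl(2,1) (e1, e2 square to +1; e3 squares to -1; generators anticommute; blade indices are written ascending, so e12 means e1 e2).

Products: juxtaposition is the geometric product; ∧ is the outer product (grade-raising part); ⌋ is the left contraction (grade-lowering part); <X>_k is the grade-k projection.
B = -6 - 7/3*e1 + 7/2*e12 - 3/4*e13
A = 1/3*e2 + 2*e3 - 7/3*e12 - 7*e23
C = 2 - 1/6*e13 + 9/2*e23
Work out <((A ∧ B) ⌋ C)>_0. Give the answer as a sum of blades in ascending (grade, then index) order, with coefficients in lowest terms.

step 1: -2*e2 - 12*e3 + 133/9*e12 + 14/3*e13 + 42*e23 + 283/12*e123
step 2: 1694/9 + 2*e1 - 54*e2 - 9*e3
step 3: 1694/9
Answer: 1694/9


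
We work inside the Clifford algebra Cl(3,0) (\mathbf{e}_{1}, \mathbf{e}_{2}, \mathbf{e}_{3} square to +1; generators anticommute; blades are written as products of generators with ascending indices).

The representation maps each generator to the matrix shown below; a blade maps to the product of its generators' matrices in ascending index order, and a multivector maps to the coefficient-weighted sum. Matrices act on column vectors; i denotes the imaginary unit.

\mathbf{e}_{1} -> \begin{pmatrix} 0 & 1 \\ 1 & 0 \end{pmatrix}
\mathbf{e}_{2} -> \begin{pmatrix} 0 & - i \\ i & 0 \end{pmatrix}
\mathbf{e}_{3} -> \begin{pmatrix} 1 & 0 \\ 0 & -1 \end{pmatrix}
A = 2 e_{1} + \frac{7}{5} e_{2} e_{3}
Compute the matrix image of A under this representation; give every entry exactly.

Bivector images (products of the table entries): rho(e_{2} e_{3}) = rho(\mathbf{e}_{2})rho(\mathbf{e}_{3}) = \begin{pmatrix} 0 & i \\ i & 0 \end{pmatrix}.
M = (2)*rho(e_{1}) + (\frac{7}{5})*rho(e_{2} e_{3}), summed entrywise:
Answer: \begin{pmatrix} 0 & 2 + \frac{7 i}{5} \\ 2 + \frac{7 i}{5} & 0 \end{pmatrix}


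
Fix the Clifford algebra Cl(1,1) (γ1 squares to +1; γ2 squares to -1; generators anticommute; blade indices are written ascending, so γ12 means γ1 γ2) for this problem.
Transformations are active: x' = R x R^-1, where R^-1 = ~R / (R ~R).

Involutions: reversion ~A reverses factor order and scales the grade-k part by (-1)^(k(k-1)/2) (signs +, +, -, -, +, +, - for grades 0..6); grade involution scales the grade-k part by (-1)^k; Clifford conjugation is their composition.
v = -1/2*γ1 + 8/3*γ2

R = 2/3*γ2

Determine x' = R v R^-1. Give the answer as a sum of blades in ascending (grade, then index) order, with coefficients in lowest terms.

~R = 2/3*γ2, and R ~R = -4/9, so R^-1 = ~R / (-4/9).
R v = -16/9 + 1/3*γ12
Answer: 1/2*γ1 + 8/3*γ2


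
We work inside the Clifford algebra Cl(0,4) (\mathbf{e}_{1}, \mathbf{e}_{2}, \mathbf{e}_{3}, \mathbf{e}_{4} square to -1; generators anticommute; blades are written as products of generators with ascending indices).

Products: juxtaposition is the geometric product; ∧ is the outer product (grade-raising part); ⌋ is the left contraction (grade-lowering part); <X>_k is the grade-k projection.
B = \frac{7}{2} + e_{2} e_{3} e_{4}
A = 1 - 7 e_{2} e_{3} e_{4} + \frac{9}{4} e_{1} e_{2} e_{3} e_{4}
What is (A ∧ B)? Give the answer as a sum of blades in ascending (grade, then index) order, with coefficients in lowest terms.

step 1: \frac{7}{2} - \frac{47}{2} e_{2} e_{3} e_{4} + \frac{63}{8} e_{1} e_{2} e_{3} e_{4}
Answer: \frac{7}{2} - \frac{47}{2} e_{2} e_{3} e_{4} + \frac{63}{8} e_{1} e_{2} e_{3} e_{4}


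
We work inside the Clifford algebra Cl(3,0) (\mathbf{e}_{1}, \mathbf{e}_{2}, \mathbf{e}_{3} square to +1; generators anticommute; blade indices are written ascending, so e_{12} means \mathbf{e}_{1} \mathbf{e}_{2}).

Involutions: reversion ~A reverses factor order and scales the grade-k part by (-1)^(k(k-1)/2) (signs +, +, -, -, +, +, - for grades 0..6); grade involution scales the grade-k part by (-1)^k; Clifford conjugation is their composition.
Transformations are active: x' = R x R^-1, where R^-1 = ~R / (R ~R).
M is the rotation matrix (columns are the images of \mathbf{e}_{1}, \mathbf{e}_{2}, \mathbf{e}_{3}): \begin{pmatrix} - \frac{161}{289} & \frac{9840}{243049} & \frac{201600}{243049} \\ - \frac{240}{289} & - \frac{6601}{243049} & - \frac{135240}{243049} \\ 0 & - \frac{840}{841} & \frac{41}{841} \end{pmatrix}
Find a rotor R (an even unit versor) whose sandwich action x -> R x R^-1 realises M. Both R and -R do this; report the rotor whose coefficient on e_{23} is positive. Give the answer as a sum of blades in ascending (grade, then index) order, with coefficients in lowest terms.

Method: write R = a + b12*e_{12} + b13*e_{13} + b23*e_{23} with a^2 + b12^2 + b13^2 + b23^2 = 1 (so R^-1 = ~R). Expanding the columns R e_j ~R gives tr M = 4a^2 - 1 and, from the antisymmetric part, M21 - M12 = -4a*b12, M13 - M31 = 4a*b13, M32 - M23 = -4a*b23.
Here tr M = -\frac{130153}{243049}, so a^2 = (1 + tr M)/4 = \frac{28224}{243049} and a = ±\frac{168}{493}. Taking a = \frac{168}{493}: M21 - M12 = -\frac{211680}{243049}, M13 - M31 = \frac{201600}{243049}, M32 - M23 = -\frac{107520}{243049}, giving b12 = \frac{315}{493}, b13 = \frac{300}{493}, b23 = \frac{160}{493}, i.e. R = \frac{168}{493} + \frac{315}{493} e_{12} + \frac{300}{493} e_{13} + \frac{160}{493} e_{23}.
Its e_{23} coefficient is already positive.
Answer: \frac{168}{493} + \frac{315}{493} e_{12} + \frac{300}{493} e_{13} + \frac{160}{493} e_{23}. Sheet selection: the two-to-one cover makes ±R indistinguishable at the matrix level (trace -\frac{130153}{243049}), so uniqueness comes from the required sign on e_{23}.


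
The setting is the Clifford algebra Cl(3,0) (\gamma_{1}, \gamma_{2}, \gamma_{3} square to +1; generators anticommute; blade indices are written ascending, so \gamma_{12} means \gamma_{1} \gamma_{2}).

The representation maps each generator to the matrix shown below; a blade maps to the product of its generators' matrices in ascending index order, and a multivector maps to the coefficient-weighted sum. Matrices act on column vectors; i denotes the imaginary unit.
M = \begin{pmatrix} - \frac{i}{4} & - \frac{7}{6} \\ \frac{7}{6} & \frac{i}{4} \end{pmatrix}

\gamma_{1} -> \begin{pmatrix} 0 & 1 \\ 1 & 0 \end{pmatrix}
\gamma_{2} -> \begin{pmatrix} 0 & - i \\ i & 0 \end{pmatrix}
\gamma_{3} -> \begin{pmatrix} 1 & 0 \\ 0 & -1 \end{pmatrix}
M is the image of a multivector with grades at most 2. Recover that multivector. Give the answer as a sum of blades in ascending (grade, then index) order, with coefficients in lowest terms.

Method: 1, rho(\gamma_{1}), rho(\gamma_{2}), rho(\gamma_{3}) form a trace-orthogonal basis of the 2x2 complex matrices (tr(X Y) = 2 if X = Y, else 0), so M = m0*1 + m1*rho(\gamma_{1}) + m2*rho(\gamma_{2}) + m3*rho(\gamma_{3}) with m0 = tr(M)/2 = 0, m1 = tr(M rho(\gamma_{1}))/2 = 0, m2 = tr(M rho(\gamma_{2}))/2 = - \frac{7 i}{6}, m3 = tr(M rho(\gamma_{3}))/2 = - \frac{i}{4}.
Multiplying table entries, the bivector images are rho(\gamma_{12}) = i*rho(\gamma_{3}), rho(\gamma_{13}) = -i*rho(\gamma_{2}), rho(\gamma_{23}) = i*rho(\gamma_{1}); with real blade coefficients the real parts of m0..m3 are the coefficients of 1, \gamma_{1}, \gamma_{2}, \gamma_{3} and the imaginary parts give the bivectors (\gamma_{23}: Im m1, \gamma_{13}: -Im m2, \gamma_{12}: Im m3).
Answer: -\frac{1}{4} \gamma_{12} + \frac{7}{6} \gamma_{13}


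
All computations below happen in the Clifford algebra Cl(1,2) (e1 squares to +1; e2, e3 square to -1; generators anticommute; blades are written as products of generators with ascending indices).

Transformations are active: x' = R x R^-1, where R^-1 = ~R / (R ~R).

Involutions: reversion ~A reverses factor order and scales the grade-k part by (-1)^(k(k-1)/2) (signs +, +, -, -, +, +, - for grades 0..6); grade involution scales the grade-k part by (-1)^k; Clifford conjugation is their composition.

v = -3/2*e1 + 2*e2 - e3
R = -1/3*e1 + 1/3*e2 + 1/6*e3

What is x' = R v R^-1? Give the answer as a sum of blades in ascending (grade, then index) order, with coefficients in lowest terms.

~R = -1/3*e1 + 1/3*e2 + 1/6*e3, and R ~R = -1/36, so R^-1 = ~R / (-1/36).
R v = -1/6*e1 e2 + 7/12*e1 e3 - 2/3*e2 e3
Answer: 3/2*e1 - 2*e2 + e3
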